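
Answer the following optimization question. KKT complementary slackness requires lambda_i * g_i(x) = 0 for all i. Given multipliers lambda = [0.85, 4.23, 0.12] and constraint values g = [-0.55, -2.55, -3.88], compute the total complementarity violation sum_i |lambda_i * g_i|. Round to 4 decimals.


KKT complementary slackness check:
lambda_1 * g_1 = 0.85 * -0.55 = -0.4675
lambda_2 * g_2 = 4.23 * -2.55 = -10.7865
lambda_3 * g_3 = 0.12 * -3.88 = -0.4656
Total violation = 0.4675 + 10.7865 + 0.4656 = 11.7196


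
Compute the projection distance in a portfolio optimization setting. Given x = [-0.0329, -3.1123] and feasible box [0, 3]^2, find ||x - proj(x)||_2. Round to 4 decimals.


Project each component onto [0, 3].
clip(-0.0329) = 0.0, clip(-3.1123) = 0.0
Projection = [0.0, 0.0]
Squared diffs: [0.0011, 9.6864]
Distance = sqrt(9.6875) = 3.1125


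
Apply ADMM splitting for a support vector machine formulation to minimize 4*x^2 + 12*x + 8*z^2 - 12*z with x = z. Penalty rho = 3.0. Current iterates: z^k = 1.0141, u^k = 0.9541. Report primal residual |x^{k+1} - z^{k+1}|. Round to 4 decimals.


ADMM iteration with rho = 3.0, z^k = 1.0141, u^k = 0.9541
Step 1: x-update.
Minimize 4*x^2 + 12*x + (3.0/2)*(x - 1.0141 + 0.9541)^2
FOC: (2*4 + 3.0)*x = -12 + 3.0*(1.0141 - 0.9541)
x^{k+1} = -1.0745
Step 2: z-update.
Minimize 8*z^2 - 12*z + (3.0/2)*(-1.0745 - z + 0.9541)^2
FOC: (2*8 + 3.0)*z = 12 + 3.0*(-1.0745 + 0.9541)
z^{k+1} = 0.6126
Step 3: u-update.
u^{k+1} = 0.9541 - 1.0745 - 0.6126 = -0.733
Step 4: Primal residual = |-1.0745 - 0.6126| = 1.6871


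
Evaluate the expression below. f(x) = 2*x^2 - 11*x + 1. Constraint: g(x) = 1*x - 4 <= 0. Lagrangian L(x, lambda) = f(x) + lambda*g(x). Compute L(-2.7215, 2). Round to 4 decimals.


Step 1: Evaluate f(x).
f(-2.7215) = 2*(-2.7215)^2 - 11*(-2.7215) + 1 = 45.7496
Step 2: Evaluate g(x).
g(-2.7215) = 1*-2.7215 - 4 = -6.7215
Step 3: Compute Lagrangian.
L = 45.7496 + 2*-6.7215 = 32.3066


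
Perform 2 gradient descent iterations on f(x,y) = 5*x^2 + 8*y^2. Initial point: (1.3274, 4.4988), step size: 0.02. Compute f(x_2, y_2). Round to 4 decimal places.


Gradient descent on f(x,y) = 5*x^2 + 8*y^2.
Starting point: (1.3274, 4.4988), alpha = 0.02
Step 1: grad_x = 2*5*1.3274 = 13.274, grad_y = 2*8*4.4988 = 71.9808
  x_1 = 1.3274 - 0.02*13.274 = 1.0619
  y_1 = 4.4988 - 0.02*71.9808 = 3.0592
Step 2: grad_x = 2*5*1.0619 = 10.6192, grad_y = 2*8*3.0592 = 48.9469
  x_2 = 1.0619 - 0.02*10.6192 = 0.8495
  y_2 = 3.0592 - 0.02*48.9469 = 2.0802
f(0.8495, 2.0802) = 5*0.8495^2 + 8*2.0802^2 = 38.2279


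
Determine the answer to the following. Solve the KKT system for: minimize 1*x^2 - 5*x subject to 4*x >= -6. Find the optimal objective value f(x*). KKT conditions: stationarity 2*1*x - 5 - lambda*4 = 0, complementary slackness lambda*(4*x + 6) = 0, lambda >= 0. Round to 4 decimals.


Step 1: Try lambda = 0 (constraint inactive).
Stationarity: 2*1*x - 5 = 0
x* = 5/(2*1) = 2.5
Check constraint: 4*2.5 = 10.0 >= -6 -- satisfied.
Step 2: Compute optimal value.
f(x*) = 1*2.5^2 - 5*2.5 = -6.25


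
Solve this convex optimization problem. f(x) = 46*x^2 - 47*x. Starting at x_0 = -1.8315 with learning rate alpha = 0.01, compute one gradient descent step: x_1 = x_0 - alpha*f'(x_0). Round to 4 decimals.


We compute the gradient at x_0 and apply the update.
f'(x) = 92*x - 47
f'(-1.8315) = 92*-1.8315 - 47 = -215.498
x_1 = -1.8315 - 0.01*-215.498 = 0.3235


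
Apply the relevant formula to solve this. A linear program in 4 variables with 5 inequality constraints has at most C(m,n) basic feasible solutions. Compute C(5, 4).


Each vertex corresponds to some choice of n active constraints out of m, so the number of vertices is at most C(m, n) = m! / (n!(m-n)!).
m = 5, n = 4
Numerator: 5 * 4 * 3 * 2
Denominator: 4! = 24
C(5, 4) = 5


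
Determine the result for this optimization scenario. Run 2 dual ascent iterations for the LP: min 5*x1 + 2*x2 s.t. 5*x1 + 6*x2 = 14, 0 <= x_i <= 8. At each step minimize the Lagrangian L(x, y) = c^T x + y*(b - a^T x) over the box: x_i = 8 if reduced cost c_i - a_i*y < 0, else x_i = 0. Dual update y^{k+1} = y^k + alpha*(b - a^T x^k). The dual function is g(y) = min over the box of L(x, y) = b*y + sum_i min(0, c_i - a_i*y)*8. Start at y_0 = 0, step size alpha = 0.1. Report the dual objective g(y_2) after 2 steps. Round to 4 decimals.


Dual ascent for LP: min 5*x1 + 2*x2, 5*x1 + 6*x2 = 14, 0 <= x_i <= 8
Step 1: y^k = 0.0, reduced costs: (5.0, 2.0)
  x^k = (0.0, 0.0), subgradient = b - a^T x = 14.0
  y^{k+1} = 0.0 + 0.1*14.0 = 1.4
Step 2: y^k = 1.4, reduced costs: (-2.0, -6.4)
  x^k = (8.0, 8.0), subgradient = b - a^T x = -74.0
  y^{k+1} = 1.4 + 0.1*-74.0 = -6.0
Dual objective at y_2 = -6.0: reduced costs (35.0, 38.0), box minimizer x = (0.0, 0.0)
g(y_2) = b*y + (c1 - a1*y)*x1 + (c2 - a2*y)*x2 = 14*(-6.0) + 35.0*0.0 + 38.0*0.0 = -84.0 + 0.0 + 0.0 = -84.0


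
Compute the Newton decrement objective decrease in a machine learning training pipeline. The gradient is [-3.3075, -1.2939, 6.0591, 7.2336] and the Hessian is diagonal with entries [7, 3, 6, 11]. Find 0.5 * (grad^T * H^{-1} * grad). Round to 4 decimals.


Step 1: H is diagonal, so H^(-1) * g = [-0.4725, -0.4313, 1.0099, 0.6576].
Step 2: g^T H^(-1) g = sum_i g_i^2 / H_ii
  = (-3.3075)^2/7 + (-1.2939)^2/3 + (6.0591)^2/6 + (7.2336)^2/11
  = 1.5628 + 0.5581 + 6.1188 + 4.7568 = 12.9965
Step 3: Objective decrease = 0.5 * g^T H^(-1) g = 6.4982


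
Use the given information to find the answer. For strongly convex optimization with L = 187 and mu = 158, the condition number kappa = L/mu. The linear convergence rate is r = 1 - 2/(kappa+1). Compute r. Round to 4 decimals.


Step 1: Compute the condition number.
kappa = L/mu = 187/158 = 1.1835
Step 2: Compute the convergence rate.
r = 1 - 2/(kappa + 1) = 1 - 2*mu/(L + mu) = (L - mu)/(L + mu) = 29/345 = 0.0841


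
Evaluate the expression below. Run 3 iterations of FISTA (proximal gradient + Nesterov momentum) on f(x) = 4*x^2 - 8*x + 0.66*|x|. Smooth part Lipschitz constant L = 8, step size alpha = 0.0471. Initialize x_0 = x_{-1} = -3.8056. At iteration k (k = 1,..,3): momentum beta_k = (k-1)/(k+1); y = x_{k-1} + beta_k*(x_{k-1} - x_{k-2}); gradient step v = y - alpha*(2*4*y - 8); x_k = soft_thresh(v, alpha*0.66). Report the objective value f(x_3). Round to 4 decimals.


FISTA on f(x) = 4*x^2 - 8*x + 0.66*|x|
L = 8, alpha = 0.0471
Iteration 1: beta = 0.0, y = -3.8056 + 0.0*(-3.8056 + 3.8056) = -3.8056
  grad(y) = -38.4448, v = y - alpha*grad = -1.9948
  prox(v) = soft_thresh(-1.9948, 0.0311) = -1.9638
Iteration 2: beta = 0.3333, y = -1.9638 + 0.3333*(-1.9638 + 3.8056) = -1.3498
  grad(y) = -18.7985, v = y - alpha*grad = -0.4644
  prox(v) = soft_thresh(-0.4644, 0.0311) = -0.4333
Iteration 3: beta = 0.5, y = -0.4333 + 0.5*(-0.4333 + 1.9638) = 0.3319
  grad(y) = -5.3448, v = y - alpha*grad = 0.5836
  prox(v) = soft_thresh(0.5836, 0.0311) = 0.5526
f(x_3) = 4*0.5526^2 - 8*0.5526 + 0.66*|0.5526| = -2.8345


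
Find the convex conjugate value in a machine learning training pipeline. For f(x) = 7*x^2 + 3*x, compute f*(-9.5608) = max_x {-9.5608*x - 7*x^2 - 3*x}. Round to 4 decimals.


f*(y) = sup_x {y*x - a*x^2 - b*x} = sup_x {(y-b)*x - a*x^2}
FOC: (y - b) - 2a*x = 0 => x* = (y - b)/(2a)
x* = (-9.5608 - 3)/(2*7) = -0.8972
f*(-9.5608) = (y-b)^2/(4a) = (-9.5608 - 3)^2/(4*7)
= 157.7737/28 = 5.6348


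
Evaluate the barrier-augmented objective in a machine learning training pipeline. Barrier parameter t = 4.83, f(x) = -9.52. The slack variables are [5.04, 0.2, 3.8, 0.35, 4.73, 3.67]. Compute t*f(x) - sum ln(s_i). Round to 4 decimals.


Step 1: Compute log-barrier.
ln values: [1.6174, -1.6094, 1.335, -1.0498, 1.5539, 1.3002]
phi = -(1.6174 - 1.6094 + 1.335 - 1.0498 + 1.5539 + 1.3002) = -3.1473
Step 2: Compute augmented objective.
t*f(x) = 4.83*-9.52 = -45.9816
Total = -45.9816 - 3.1473 = -49.1289


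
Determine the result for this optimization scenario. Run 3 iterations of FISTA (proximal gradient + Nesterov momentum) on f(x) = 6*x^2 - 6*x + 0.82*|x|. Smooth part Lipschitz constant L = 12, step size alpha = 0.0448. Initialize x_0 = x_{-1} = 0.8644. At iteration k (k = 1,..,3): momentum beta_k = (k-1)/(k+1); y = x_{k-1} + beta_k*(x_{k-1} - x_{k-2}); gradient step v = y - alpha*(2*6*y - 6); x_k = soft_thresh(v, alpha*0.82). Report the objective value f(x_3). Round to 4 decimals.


FISTA on f(x) = 6*x^2 - 6*x + 0.82*|x|
L = 12, alpha = 0.0448
Iteration 1: beta = 0.0, y = 0.8644 + 0.0*(0.8644 - 0.8644) = 0.8644
  grad(y) = 4.3728, v = y - alpha*grad = 0.6685
  prox(v) = soft_thresh(0.6685, 0.0367) = 0.6318
Iteration 2: beta = 0.3333, y = 0.6318 + 0.3333*(0.6318 - 0.8644) = 0.5542
  grad(y) = 0.6506, v = y - alpha*grad = 0.5251
  prox(v) = soft_thresh(0.5251, 0.0367) = 0.4883
Iteration 3: beta = 0.5, y = 0.4883 + 0.5*(0.4883 - 0.6318) = 0.4166
  grad(y) = -1.0006, v = y - alpha*grad = 0.4614
  prox(v) = soft_thresh(0.4614, 0.0367) = 0.4247
f(x_3) = 6*0.4247^2 - 6*0.4247 + 0.82*|0.4247| = -1.1177


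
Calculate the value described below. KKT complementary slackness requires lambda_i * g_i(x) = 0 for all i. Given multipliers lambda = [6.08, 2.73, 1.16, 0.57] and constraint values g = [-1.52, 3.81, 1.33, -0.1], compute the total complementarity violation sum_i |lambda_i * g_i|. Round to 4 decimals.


KKT complementary slackness check:
lambda_1 * g_1 = 6.08 * -1.52 = -9.2416
lambda_2 * g_2 = 2.73 * 3.81 = 10.4013
lambda_3 * g_3 = 1.16 * 1.33 = 1.5428
lambda_4 * g_4 = 0.57 * -0.1 = -0.057
Total violation = 9.2416 + 10.4013 + 1.5428 + 0.057 = 21.2427


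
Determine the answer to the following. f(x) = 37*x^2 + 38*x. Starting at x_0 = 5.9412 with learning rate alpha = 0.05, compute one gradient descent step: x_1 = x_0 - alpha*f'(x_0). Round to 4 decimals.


We compute the gradient at x_0 and apply the update.
f'(x) = 74*x + 38
f'(5.9412) = 74*5.9412 + 38 = 477.6488
x_1 = 5.9412 - 0.05*477.6488 = -17.9412


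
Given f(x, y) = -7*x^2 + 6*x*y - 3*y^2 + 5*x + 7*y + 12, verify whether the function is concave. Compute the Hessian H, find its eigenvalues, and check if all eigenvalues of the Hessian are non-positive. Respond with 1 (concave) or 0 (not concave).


The Hessian of f(x,y) = -7*x^2 + 6*x*y - 3*y^2 + 5*x + 7*y + 12 is:
H = [[-14, 6], [6, -6]]
Trace = -14 - 6 = -20
Determinant = -14*-6 - (6)^2 = 48
Discriminant = (-20)^2 - 4*48 = 208.0
Eigenvalues: lambda_1 = -17.2111, lambda_2 = -2.7889
The function is concave.

1


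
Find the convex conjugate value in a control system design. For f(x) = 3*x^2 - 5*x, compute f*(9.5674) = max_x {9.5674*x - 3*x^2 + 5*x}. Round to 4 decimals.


f*(y) = sup_x {y*x - a*x^2 - b*x} = sup_x {(y-b)*x - a*x^2}
FOC: (y - b) - 2a*x = 0 => x* = (y - b)/(2a)
x* = (9.5674 + 5)/(2*3) = 2.4279
f*(9.5674) = (y-b)^2/(4a) = (9.5674 + 5)^2/(4*3)
= 212.2091/12 = 17.6841


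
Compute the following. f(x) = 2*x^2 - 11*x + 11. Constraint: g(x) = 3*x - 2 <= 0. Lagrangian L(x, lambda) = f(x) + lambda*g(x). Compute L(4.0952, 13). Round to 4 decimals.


Step 1: Evaluate f(x).
f(4.0952) = 2*4.0952^2 - 11*4.0952 + 11 = -0.5059
Step 2: Evaluate g(x).
g(4.0952) = 3*4.0952 - 2 = 10.2856
Step 3: Compute Lagrangian.
L = -0.5059 + 13*10.2856 = 133.2069


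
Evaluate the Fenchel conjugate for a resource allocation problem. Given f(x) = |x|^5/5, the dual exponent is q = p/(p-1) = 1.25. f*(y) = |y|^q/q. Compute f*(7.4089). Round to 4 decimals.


The conjugate exponent q satisfies 1/p + 1/q = 1.
p = 5, so q = 5/(5 - 1) = 1.25
|y|^q = 7.4089^1.25 = 12.2234
f*(7.4089) = 12.2234 / 1.25 = 9.7787


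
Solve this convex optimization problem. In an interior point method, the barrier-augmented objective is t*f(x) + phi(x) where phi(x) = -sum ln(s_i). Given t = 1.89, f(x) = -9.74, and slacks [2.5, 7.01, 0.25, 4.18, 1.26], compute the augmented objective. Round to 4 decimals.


Step 1: Compute log-barrier.
ln values: [0.9163, 1.9473, -1.3863, 1.4303, 0.2311]
phi = -(0.9163 + 1.9473 - 1.3863 + 1.4303 + 0.2311) = -3.1388
Step 2: Compute augmented objective.
t*f(x) = 1.89*-9.74 = -18.4086
Total = -18.4086 - 3.1388 = -21.5474


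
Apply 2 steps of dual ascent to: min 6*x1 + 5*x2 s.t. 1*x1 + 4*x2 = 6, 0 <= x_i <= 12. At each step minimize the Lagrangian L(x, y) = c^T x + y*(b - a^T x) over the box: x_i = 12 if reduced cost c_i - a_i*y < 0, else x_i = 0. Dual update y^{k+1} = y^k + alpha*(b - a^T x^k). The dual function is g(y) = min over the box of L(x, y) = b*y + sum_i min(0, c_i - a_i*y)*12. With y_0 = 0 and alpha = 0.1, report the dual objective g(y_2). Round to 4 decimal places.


Dual ascent for LP: min 6*x1 + 5*x2, 1*x1 + 4*x2 = 6, 0 <= x_i <= 12
Step 1: y^k = 0.0, reduced costs: (6.0, 5.0)
  x^k = (0.0, 0.0), subgradient = b - a^T x = 6.0
  y^{k+1} = 0.0 + 0.1*6.0 = 0.6
Step 2: y^k = 0.6, reduced costs: (5.4, 2.6)
  x^k = (0.0, 0.0), subgradient = b - a^T x = 6.0
  y^{k+1} = 0.6 + 0.1*6.0 = 1.2
Dual objective at y_2 = 1.2: reduced costs (4.8, 0.2), box minimizer x = (0.0, 0.0)
g(y_2) = b*y + (c1 - a1*y)*x1 + (c2 - a2*y)*x2 = 6*1.2 + 4.8*0.0 + 0.2*0.0 = 7.2 + 0.0 + 0.0 = 7.2


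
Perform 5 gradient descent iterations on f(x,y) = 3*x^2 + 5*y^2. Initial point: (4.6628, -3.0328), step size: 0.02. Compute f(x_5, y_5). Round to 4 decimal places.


Gradient descent on f(x,y) = 3*x^2 + 5*y^2.
Starting point: (4.6628, -3.0328), alpha = 0.02
Step 1: grad_x = 2*3*4.6628 = 27.9768, grad_y = 2*5*-3.0328 = -30.328
  x_1 = 4.6628 - 0.02*27.9768 = 4.1033
  y_1 = -3.0328 - 0.02*-30.328 = -2.4262
Step 2: grad_x = 2*3*4.1033 = 24.6196, grad_y = 2*5*-2.4262 = -24.2624
  x_2 = 4.1033 - 0.02*24.6196 = 3.6109
  y_2 = -2.4262 - 0.02*-24.2624 = -1.941
Step 3: grad_x = 2*3*3.6109 = 21.6652, grad_y = 2*5*-1.941 = -19.4099
  x_3 = 3.6109 - 0.02*21.6652 = 3.1776
  y_3 = -1.941 - 0.02*-19.4099 = -1.5528
Step 4: grad_x = 2*3*3.1776 = 19.0654, grad_y = 2*5*-1.5528 = -15.5279
  x_4 = 3.1776 - 0.02*19.0654 = 2.7963
  y_4 = -1.5528 - 0.02*-15.5279 = -1.2422
Step 5: grad_x = 2*3*2.7963 = 16.7776, grad_y = 2*5*-1.2422 = -12.4223
  x_5 = 2.7963 - 0.02*16.7776 = 2.4607
  y_5 = -1.2422 - 0.02*-12.4223 = -0.9938
f(2.4607, -0.9938) = 3*2.4607^2 + 5*(-0.9938)^2 = 23.1033


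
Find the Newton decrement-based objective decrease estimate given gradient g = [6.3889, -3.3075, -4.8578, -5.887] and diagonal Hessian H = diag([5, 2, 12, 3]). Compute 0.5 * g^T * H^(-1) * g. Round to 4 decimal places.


Step 1: H is diagonal, so H^(-1) * g = [1.2778, -1.6538, -0.4048, -1.9623].
Step 2: g^T H^(-1) g = sum_i g_i^2 / H_ii
  = (6.3889)^2/5 + (-3.3075)^2/2 + (-4.8578)^2/12 + (-5.887)^2/3
  = 8.1636 + 5.4698 + 1.9665 + 11.5523 = 27.1522
Step 3: Objective decrease = 0.5 * g^T H^(-1) g = 13.5761


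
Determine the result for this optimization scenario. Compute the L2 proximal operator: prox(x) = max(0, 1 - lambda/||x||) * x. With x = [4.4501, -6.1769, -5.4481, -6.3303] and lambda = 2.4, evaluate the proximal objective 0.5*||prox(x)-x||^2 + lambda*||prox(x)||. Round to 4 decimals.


Step 1: Compute ||x||.
||x|| = 11.301
Step 2: Compute scaling factor.
scale = max(0, 1 - 2.4/11.301) = 0.7876
Step 3: prox(x) = [3.505, -4.8651, -4.2911, -4.9859]
||prox(x)|| = 8.901
Step 4: Proximal objective.
0.5*||prox-x||^2 = 2.88
lambda*||prox|| = 21.3624
Total = 24.2423


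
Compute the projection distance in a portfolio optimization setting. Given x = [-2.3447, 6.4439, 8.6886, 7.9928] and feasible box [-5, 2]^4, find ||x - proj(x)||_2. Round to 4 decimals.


Project each component onto [-5, 2].
clip(-2.3447) = -2.3447, clip(6.4439) = 2.0, clip(8.6886) = 2.0, clip(7.9928) = 2.0
Projection = [-2.3447, 2.0, 2.0, 2.0]
Squared diffs: [0.0, 19.7482, 44.7374, 35.9137]
Distance = sqrt(100.3993) = 10.0199


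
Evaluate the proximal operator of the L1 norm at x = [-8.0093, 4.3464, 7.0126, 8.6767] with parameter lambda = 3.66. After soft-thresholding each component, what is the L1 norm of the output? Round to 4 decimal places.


Soft-thresholding with lambda = 3.66:
prox(-8.0093) = sign(-8.0093)*max(|-8.0093| - 3.66, 0) = -4.3493
prox(4.3464) = sign(4.3464)*max(|4.3464| - 3.66, 0) = 0.6864
prox(7.0126) = sign(7.0126)*max(|7.0126| - 3.66, 0) = 3.3526
prox(8.6767) = sign(8.6767)*max(|8.6767| - 3.66, 0) = 5.0167
prox(x) = [-4.3493, 0.6864, 3.3526, 5.0167]
||prox(x)||_1 = 4.3493 + 0.6864 + 3.3526 + 5.0167 = 13.405


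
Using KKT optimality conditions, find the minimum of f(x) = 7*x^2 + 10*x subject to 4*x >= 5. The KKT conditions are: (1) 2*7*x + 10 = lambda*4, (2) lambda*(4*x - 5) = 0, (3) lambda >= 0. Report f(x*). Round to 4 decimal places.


Step 1: Try lambda = 0 (constraint inactive).
x_unc = -10/(2*7) = -0.7143
Check: 4*-0.7143 = -2.8572 < 5 -- violated!
Step 2: Constraint must be active: 4*x = 5
x* = 5/4 = 1.25
lambda = (2*7*1.25 + 10)/4 = 6.875
Step 3: Compute optimal value.
f(x*) = 7*1.25^2 + 10*1.25 = 23.4375


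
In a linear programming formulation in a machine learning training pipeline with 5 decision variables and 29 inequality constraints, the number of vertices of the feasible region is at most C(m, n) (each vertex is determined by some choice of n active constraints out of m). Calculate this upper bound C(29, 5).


Each vertex corresponds to some choice of n active constraints out of m, so the number of vertices is at most C(m, n) = m! / (n!(m-n)!).
m = 29, n = 5
Numerator: 29 * 28 * 27 * 26 * 25
Denominator: 5! = 120
C(29, 5) = 118755


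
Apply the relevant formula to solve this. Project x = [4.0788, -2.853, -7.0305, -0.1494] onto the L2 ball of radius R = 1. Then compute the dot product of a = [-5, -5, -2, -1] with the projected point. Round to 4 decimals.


Step 1: Compute ||x|| (intermediates to 6 decimals).
||x|| = sqrt(4.0788^2 + (-2.853)^2 + (-7.0305)^2 + (-0.1494)^2) = 8.615478
Step 2: Project.
Since ||x|| > R, scale = R/||x|| = 1/8.615478 = 0.11607, proj(x) = scale * x
proj(x) = [0.473426, -0.331148, -0.81603, -0.017341]
Step 3: Dot product.
a^T * proj(x) = -5*0.473426 - 5*(-0.331148) - 2*(-0.81603) - 1*(-0.017341) = 0.938


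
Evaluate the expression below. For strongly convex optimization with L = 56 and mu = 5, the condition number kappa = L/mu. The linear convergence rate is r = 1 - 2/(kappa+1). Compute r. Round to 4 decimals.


Step 1: Compute the condition number.
kappa = L/mu = 56/5 = 11.2
Step 2: Compute the convergence rate.
r = 1 - 2/(kappa + 1) = 1 - 2*mu/(L + mu) = (L - mu)/(L + mu) = 51/61 = 0.8361


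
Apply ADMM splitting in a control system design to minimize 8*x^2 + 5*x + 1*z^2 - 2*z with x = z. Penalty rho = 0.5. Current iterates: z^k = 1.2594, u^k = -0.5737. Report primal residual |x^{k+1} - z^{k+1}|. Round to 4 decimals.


ADMM iteration with rho = 0.5, z^k = 1.2594, u^k = -0.5737
Step 1: x-update.
Minimize 8*x^2 + 5*x + (0.5/2)*(x - 1.2594 - 0.5737)^2
FOC: (2*8 + 0.5)*x = -5 + 0.5*(1.2594 + 0.5737)
x^{k+1} = -0.2475
Step 2: z-update.
Minimize 1*z^2 - 2*z + (0.5/2)*(-0.2475 - z - 0.5737)^2
FOC: (2*1 + 0.5)*z = 2 + 0.5*(-0.2475 - 0.5737)
z^{k+1} = 0.6358
Step 3: u-update.
u^{k+1} = -0.5737 - 0.2475 - 0.6358 = -1.4569
Step 4: Primal residual = |-0.2475 - 0.6358| = 0.8832


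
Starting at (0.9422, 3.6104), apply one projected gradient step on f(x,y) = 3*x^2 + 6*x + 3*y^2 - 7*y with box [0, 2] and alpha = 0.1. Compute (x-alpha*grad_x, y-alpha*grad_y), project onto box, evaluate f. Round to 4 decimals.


Step 1: Compute gradient at (0.9422, 3.6104).
grad_x = 2*3*0.9422 + 6 = 11.6532
grad_y = 2*3*3.6104 - 7 = 14.6624
Step 2: Gradient step.
x_raw = 0.9422 - 0.1*11.6532 = -0.2231
y_raw = 3.6104 - 0.1*14.6624 = 2.1442
Step 3: Project onto [0, 2].
x_proj = clip(-0.2231) = 0.0
y_proj = clip(2.1442) = 2.0
Step 4: Evaluate f.
f(0.0, 2.0) = -2.0


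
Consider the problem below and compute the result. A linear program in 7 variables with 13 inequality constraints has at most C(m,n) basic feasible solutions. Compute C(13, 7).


Each vertex corresponds to some choice of n active constraints out of m, so the number of vertices is at most C(m, n) = m! / (n!(m-n)!).
m = 13, n = 7
Numerator: 13 * 12 * 11 * 10 * 9 * 8 * 7
Denominator: 7! = 5040
C(13, 7) = 1716


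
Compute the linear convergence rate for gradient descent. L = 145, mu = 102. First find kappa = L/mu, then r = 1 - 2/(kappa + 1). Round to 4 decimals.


Step 1: Compute the condition number.
kappa = L/mu = 145/102 = 1.4216
Step 2: Compute the convergence rate.
r = 1 - 2/(kappa + 1) = 1 - 2*mu/(L + mu) = (L - mu)/(L + mu) = 43/247 = 0.1741


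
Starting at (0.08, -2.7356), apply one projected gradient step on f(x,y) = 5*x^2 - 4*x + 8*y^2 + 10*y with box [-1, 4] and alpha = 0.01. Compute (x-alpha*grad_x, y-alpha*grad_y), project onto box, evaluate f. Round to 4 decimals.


Step 1: Compute gradient at (0.08, -2.7356).
grad_x = 2*5*0.08 - 4 = -3.2
grad_y = 2*8*-2.7356 + 10 = -33.7696
Step 2: Gradient step.
x_raw = 0.08 - 0.01*-3.2 = 0.112
y_raw = -2.7356 - 0.01*-33.7696 = -2.3979
Step 3: Project onto [-1, 4].
x_proj = clip(0.112) = 0.112
y_proj = clip(-2.3979) = -1.0
Step 4: Evaluate f.
f(0.112, -1.0) = -2.3853


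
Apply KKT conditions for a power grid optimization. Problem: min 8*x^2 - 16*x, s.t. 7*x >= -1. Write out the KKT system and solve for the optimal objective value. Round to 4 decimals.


Step 1: Try lambda = 0 (constraint inactive).
Stationarity: 2*8*x - 16 = 0
x* = 16/(2*8) = 1.0
Check constraint: 7*1.0 = 7.0 >= -1 -- satisfied.
Step 2: Compute optimal value.
f(x*) = 8*1.0^2 - 16*1.0 = -8.0


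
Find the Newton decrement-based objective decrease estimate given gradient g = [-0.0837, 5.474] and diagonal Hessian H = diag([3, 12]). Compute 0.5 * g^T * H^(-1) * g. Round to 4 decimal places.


Step 1: H is diagonal, so H^(-1) * g = [-0.0279, 0.4562].
Step 2: g^T H^(-1) g = sum_i g_i^2 / H_ii
  = (-0.0837)^2/3 + (5.474)^2/12
  = 0.0023 + 2.4971 = 2.4994
Step 3: Objective decrease = 0.5 * g^T H^(-1) g = 1.2497


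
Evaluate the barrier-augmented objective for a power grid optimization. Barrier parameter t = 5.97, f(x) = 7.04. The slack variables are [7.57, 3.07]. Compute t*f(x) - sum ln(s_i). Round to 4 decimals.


Step 1: Compute log-barrier.
ln values: [2.0242, 1.1217]
phi = -(2.0242 + 1.1217) = -3.1459
Step 2: Compute augmented objective.
t*f(x) = 5.97*7.04 = 42.0288
Total = 42.0288 - 3.1459 = 38.8829


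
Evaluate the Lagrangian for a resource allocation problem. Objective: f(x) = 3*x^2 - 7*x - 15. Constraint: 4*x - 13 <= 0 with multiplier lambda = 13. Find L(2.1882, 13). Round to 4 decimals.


Step 1: Evaluate f(x).
f(2.1882) = 3*2.1882^2 - 7*2.1882 - 15 = -15.9527
Step 2: Evaluate g(x).
g(2.1882) = 4*2.1882 - 13 = -4.2472
Step 3: Compute Lagrangian.
L = -15.9527 + 13*-4.2472 = -71.1663


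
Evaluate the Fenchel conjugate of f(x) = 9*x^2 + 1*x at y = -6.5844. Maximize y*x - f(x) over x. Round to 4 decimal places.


f*(y) = sup_x {y*x - a*x^2 - b*x} = sup_x {(y-b)*x - a*x^2}
FOC: (y - b) - 2a*x = 0 => x* = (y - b)/(2a)
x* = (-6.5844 - 1)/(2*9) = -0.4214
f*(-6.5844) = (y-b)^2/(4a) = (-6.5844 - 1)^2/(4*9)
= 57.5231/36 = 1.5979


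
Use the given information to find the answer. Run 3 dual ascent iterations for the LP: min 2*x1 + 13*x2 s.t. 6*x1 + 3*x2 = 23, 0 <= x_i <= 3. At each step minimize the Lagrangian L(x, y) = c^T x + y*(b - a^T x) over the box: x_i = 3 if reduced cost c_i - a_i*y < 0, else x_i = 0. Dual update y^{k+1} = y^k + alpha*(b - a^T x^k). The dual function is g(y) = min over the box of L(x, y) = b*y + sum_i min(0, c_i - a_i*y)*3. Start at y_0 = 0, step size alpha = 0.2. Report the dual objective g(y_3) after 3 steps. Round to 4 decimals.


Dual ascent for LP: min 2*x1 + 13*x2, 6*x1 + 3*x2 = 23, 0 <= x_i <= 3
Step 1: y^k = 0.0, reduced costs: (2.0, 13.0)
  x^k = (0.0, 0.0), subgradient = b - a^T x = 23.0
  y^{k+1} = 0.0 + 0.2*23.0 = 4.6
Step 2: y^k = 4.6, reduced costs: (-25.6, -0.8)
  x^k = (3.0, 3.0), subgradient = b - a^T x = -4.0
  y^{k+1} = 4.6 + 0.2*-4.0 = 3.8
Step 3: y^k = 3.8, reduced costs: (-20.8, 1.6)
  x^k = (3.0, 0.0), subgradient = b - a^T x = 5.0
  y^{k+1} = 3.8 + 0.2*5.0 = 4.8
Dual objective at y_3 = 4.8: reduced costs (-26.8, -1.4), box minimizer x = (3.0, 3.0)
g(y_3) = b*y + (c1 - a1*y)*x1 + (c2 - a2*y)*x2 = 23*4.8 + (-26.8)*3.0 + (-1.4)*3.0 = 110.4 - 80.4 - 4.2 = 25.8


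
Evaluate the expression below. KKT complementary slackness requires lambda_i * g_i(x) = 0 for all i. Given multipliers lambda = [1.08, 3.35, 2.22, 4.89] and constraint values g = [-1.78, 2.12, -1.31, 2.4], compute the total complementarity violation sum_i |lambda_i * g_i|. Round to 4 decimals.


KKT complementary slackness check:
lambda_1 * g_1 = 1.08 * -1.78 = -1.9224
lambda_2 * g_2 = 3.35 * 2.12 = 7.102
lambda_3 * g_3 = 2.22 * -1.31 = -2.9082
lambda_4 * g_4 = 4.89 * 2.4 = 11.736
Total violation = 1.9224 + 7.102 + 2.9082 + 11.736 = 23.6686


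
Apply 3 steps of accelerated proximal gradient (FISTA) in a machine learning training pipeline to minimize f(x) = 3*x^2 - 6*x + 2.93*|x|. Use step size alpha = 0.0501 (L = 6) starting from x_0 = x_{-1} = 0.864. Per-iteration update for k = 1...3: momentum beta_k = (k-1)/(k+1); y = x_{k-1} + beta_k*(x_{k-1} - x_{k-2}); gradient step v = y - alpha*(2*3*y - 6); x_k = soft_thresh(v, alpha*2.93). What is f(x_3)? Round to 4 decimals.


FISTA on f(x) = 3*x^2 - 6*x + 2.93*|x|
L = 6, alpha = 0.0501
Iteration 1: beta = 0.0, y = 0.864 + 0.0*(0.864 - 0.864) = 0.864
  grad(y) = -0.816, v = y - alpha*grad = 0.9049
  prox(v) = soft_thresh(0.9049, 0.1468) = 0.7581
Iteration 2: beta = 0.3333, y = 0.7581 + 0.3333*(0.7581 - 0.864) = 0.7228
  grad(y) = -1.6633, v = y - alpha*grad = 0.8061
  prox(v) = soft_thresh(0.8061, 0.1468) = 0.6593
Iteration 3: beta = 0.5, y = 0.6593 + 0.5*(0.6593 - 0.7581) = 0.6099
  grad(y) = -2.3404, v = y - alpha*grad = 0.7272
  prox(v) = soft_thresh(0.7272, 0.1468) = 0.5804
f(x_3) = 3*0.5804^2 - 6*0.5804 + 2.93*|0.5804| = -0.7712


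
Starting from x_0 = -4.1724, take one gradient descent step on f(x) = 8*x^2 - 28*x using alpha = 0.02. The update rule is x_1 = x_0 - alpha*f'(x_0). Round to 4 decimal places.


We compute the gradient at x_0 and apply the update.
f'(x) = 16*x - 28
f'(-4.1724) = 16*-4.1724 - 28 = -94.7584
x_1 = -4.1724 - 0.02*-94.7584 = -2.2772


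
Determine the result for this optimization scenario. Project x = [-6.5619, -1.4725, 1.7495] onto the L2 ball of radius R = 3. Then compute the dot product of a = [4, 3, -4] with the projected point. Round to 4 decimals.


Step 1: Compute ||x|| (intermediates to 6 decimals).
||x|| = sqrt((-6.5619)^2 + (-1.4725)^2 + 1.7495^2) = 6.948924
Step 2: Project.
Since ||x|| > R, scale = R/||x|| = 3/6.948924 = 0.431722, proj(x) = scale * x
proj(x) = [-2.832917, -0.635711, 0.755298]
Step 3: Dot product.
a^T * proj(x) = 4*(-2.832917) + 3*(-0.635711) - 4*0.755298 = -16.26


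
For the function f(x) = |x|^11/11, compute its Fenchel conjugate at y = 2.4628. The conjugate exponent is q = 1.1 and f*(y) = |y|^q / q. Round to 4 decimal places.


The conjugate exponent q satisfies 1/p + 1/q = 1.
p = 11, so q = 11/(11 - 1) = 1.1
|y|^q = 2.4628^1.1 = 2.6951
f*(2.4628) = 2.6951 / 1.1 = 2.4501


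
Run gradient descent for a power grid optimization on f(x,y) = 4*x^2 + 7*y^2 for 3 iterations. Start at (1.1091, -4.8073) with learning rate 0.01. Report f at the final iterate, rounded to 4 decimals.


Gradient descent on f(x,y) = 4*x^2 + 7*y^2.
Starting point: (1.1091, -4.8073), alpha = 0.01
Step 1: grad_x = 2*4*1.1091 = 8.8728, grad_y = 2*7*-4.8073 = -67.3022
  x_1 = 1.1091 - 0.01*8.8728 = 1.0204
  y_1 = -4.8073 - 0.01*-67.3022 = -4.1343
Step 2: grad_x = 2*4*1.0204 = 8.163, grad_y = 2*7*-4.1343 = -57.8799
  x_2 = 1.0204 - 0.01*8.163 = 0.9387
  y_2 = -4.1343 - 0.01*-57.8799 = -3.5555
Step 3: grad_x = 2*4*0.9387 = 7.5099, grad_y = 2*7*-3.5555 = -49.7767
  x_3 = 0.9387 - 0.01*7.5099 = 0.8636
  y_3 = -3.5555 - 0.01*-49.7767 = -3.0577
f(0.8636, -3.0577) = 4*0.8636^2 + 7*(-3.0577)^2 = 68.4307


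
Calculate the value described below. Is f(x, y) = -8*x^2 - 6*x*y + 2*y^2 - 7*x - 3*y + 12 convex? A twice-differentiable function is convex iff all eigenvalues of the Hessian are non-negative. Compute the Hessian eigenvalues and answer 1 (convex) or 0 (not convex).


The Hessian of f(x,y) = -8*x^2 - 6*x*y + 2*y^2 - 7*x - 3*y + 12 is:
H = [[-16, -6], [-6, 4]]
Trace = -16 + 4 = -12
Determinant = -16*4 - (-6)^2 = -100
Discriminant = (-12)^2 - 4*-100 = 544.0
Eigenvalues: lambda_1 = -17.6619, lambda_2 = 5.6619
The function is not convex.

0


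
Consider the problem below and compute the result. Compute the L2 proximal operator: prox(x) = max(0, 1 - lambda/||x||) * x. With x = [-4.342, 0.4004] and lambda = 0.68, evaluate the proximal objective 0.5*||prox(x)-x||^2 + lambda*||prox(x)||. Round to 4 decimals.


Step 1: Compute ||x||.
||x|| = 4.3604
Step 2: Compute scaling factor.
scale = max(0, 1 - 0.68/4.3604) = 0.8441
Step 3: prox(x) = [-3.6649, 0.338]
||prox(x)|| = 3.6804
Step 4: Proximal objective.
0.5*||prox-x||^2 = 0.2312
lambda*||prox|| = 2.5027
Total = 2.7339


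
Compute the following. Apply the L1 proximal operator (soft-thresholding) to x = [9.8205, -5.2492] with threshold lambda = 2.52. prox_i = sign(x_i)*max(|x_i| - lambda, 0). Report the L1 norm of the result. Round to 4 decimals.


Soft-thresholding with lambda = 2.52:
prox(9.8205) = sign(9.8205)*max(|9.8205| - 2.52, 0) = 7.3005
prox(-5.2492) = sign(-5.2492)*max(|-5.2492| - 2.52, 0) = -2.7292
prox(x) = [7.3005, -2.7292]
||prox(x)||_1 = 7.3005 + 2.7292 = 10.0297


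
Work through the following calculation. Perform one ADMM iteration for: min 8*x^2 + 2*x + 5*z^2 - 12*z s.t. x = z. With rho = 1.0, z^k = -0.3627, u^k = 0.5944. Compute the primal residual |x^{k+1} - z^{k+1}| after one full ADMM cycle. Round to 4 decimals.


ADMM iteration with rho = 1.0, z^k = -0.3627, u^k = 0.5944
Step 1: x-update.
Minimize 8*x^2 + 2*x + (1.0/2)*(x + 0.3627 + 0.5944)^2
FOC: (2*8 + 1.0)*x = -2 + 1.0*(-0.3627 - 0.5944)
x^{k+1} = -0.1739
Step 2: z-update.
Minimize 5*z^2 - 12*z + (1.0/2)*(-0.1739 - z + 0.5944)^2
FOC: (2*5 + 1.0)*z = 12 + 1.0*(-0.1739 + 0.5944)
z^{k+1} = 1.1291
Step 3: u-update.
u^{k+1} = 0.5944 - 0.1739 - 1.1291 = -0.7087
Step 4: Primal residual = |-0.1739 - 1.1291| = 1.3031


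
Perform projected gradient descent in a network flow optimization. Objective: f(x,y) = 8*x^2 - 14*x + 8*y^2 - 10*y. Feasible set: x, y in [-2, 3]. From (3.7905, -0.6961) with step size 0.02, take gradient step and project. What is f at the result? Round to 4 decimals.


Step 1: Compute gradient at (3.7905, -0.6961).
grad_x = 2*8*3.7905 - 14 = 46.648
grad_y = 2*8*-0.6961 - 10 = -21.1376
Step 2: Gradient step.
x_raw = 3.7905 - 0.02*46.648 = 2.8575
y_raw = -0.6961 - 0.02*-21.1376 = -0.2733
Step 3: Project onto [-2, 3].
x_proj = clip(2.8575) = 2.8575
y_proj = clip(-0.2733) = -0.2733
Step 4: Evaluate f.
f(2.8575, -0.2733) = 28.65


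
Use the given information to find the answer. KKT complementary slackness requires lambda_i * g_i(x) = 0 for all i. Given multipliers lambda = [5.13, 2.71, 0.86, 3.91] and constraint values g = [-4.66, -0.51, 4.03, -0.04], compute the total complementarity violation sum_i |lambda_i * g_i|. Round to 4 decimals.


KKT complementary slackness check:
lambda_1 * g_1 = 5.13 * -4.66 = -23.9058
lambda_2 * g_2 = 2.71 * -0.51 = -1.3821
lambda_3 * g_3 = 0.86 * 4.03 = 3.4658
lambda_4 * g_4 = 3.91 * -0.04 = -0.1564
Total violation = 23.9058 + 1.3821 + 3.4658 + 0.1564 = 28.9101


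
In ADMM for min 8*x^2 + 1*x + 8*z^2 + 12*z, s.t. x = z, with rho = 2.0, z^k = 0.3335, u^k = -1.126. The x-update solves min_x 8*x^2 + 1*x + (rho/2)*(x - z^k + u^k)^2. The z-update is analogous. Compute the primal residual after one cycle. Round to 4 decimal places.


ADMM iteration with rho = 2.0, z^k = 0.3335, u^k = -1.126
Step 1: x-update.
Minimize 8*x^2 + 1*x + (2.0/2)*(x - 0.3335 - 1.126)^2
FOC: (2*8 + 2.0)*x = -1 + 2.0*(0.3335 + 1.126)
x^{k+1} = 0.1066
Step 2: z-update.
Minimize 8*z^2 + 12*z + (2.0/2)*(0.1066 - z - 1.126)^2
FOC: (2*8 + 2.0)*z = -12 + 2.0*(0.1066 - 1.126)
z^{k+1} = -0.7799
Step 3: u-update.
u^{k+1} = -1.126 + 0.1066 + 0.7799 = -0.2395
Step 4: Primal residual = |0.1066 + 0.7799| = 0.8865


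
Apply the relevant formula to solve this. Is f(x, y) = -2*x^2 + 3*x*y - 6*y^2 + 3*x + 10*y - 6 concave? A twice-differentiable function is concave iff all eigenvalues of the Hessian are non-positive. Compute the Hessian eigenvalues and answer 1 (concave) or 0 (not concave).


The Hessian of f(x,y) = -2*x^2 + 3*x*y - 6*y^2 + 3*x + 10*y - 6 is:
H = [[-4, 3], [3, -12]]
Trace = -4 - 12 = -16
Determinant = -4*-12 - (3)^2 = 39
Discriminant = (-16)^2 - 4*39 = 100.0
Eigenvalues: lambda_1 = -13.0, lambda_2 = -3.0
The function is concave.

1


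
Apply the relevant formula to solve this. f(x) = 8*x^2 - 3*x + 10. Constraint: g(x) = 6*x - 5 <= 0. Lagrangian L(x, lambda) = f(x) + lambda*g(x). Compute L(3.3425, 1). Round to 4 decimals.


Step 1: Evaluate f(x).
f(3.3425) = 8*3.3425^2 - 3*3.3425 + 10 = 89.351
Step 2: Evaluate g(x).
g(3.3425) = 6*3.3425 - 5 = 15.055
Step 3: Compute Lagrangian.
L = 89.351 + 1*15.055 = 104.406


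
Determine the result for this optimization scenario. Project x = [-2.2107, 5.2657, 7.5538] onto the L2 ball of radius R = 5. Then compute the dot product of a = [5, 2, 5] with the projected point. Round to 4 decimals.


Step 1: Compute ||x|| (intermediates to 6 decimals).
||x|| = sqrt((-2.2107)^2 + 5.2657^2 + 7.5538^2) = 9.469672
Step 2: Project.
Since ||x|| > R, scale = R/||x|| = 5/9.469672 = 0.528001, proj(x) = scale * x
proj(x) = [-1.167252, 2.780295, 3.988414]
Step 3: Dot product.
a^T * proj(x) = 5*(-1.167252) + 2*2.780295 + 5*3.988414 = 19.6664


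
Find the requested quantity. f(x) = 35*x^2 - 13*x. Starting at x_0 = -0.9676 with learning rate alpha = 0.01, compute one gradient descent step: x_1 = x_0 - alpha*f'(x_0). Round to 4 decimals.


We compute the gradient at x_0 and apply the update.
f'(x) = 70*x - 13
f'(-0.9676) = 70*-0.9676 - 13 = -80.732
x_1 = -0.9676 - 0.01*-80.732 = -0.1603


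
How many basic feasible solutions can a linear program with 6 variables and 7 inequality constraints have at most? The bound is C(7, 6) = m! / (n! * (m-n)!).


Each vertex corresponds to some choice of n active constraints out of m, so the number of vertices is at most C(m, n) = m! / (n!(m-n)!).
m = 7, n = 6
Numerator: 7 * 6 * 5 * 4 * 3 * 2
Denominator: 6! = 720
C(7, 6) = 7


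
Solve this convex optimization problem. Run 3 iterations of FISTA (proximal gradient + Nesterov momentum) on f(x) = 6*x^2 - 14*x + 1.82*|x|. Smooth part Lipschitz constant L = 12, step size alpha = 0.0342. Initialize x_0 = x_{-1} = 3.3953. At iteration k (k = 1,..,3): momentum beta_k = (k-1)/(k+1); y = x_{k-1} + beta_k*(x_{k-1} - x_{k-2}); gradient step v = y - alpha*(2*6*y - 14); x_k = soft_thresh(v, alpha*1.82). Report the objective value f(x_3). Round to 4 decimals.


FISTA on f(x) = 6*x^2 - 14*x + 1.82*|x|
L = 12, alpha = 0.0342
Iteration 1: beta = 0.0, y = 3.3953 + 0.0*(3.3953 - 3.3953) = 3.3953
  grad(y) = 26.7436, v = y - alpha*grad = 2.4807
  prox(v) = soft_thresh(2.4807, 0.0622) = 2.4184
Iteration 2: beta = 0.3333, y = 2.4184 + 0.3333*(2.4184 - 3.3953) = 2.0928
  grad(y) = 11.1136, v = y - alpha*grad = 1.7127
  prox(v) = soft_thresh(1.7127, 0.0622) = 1.6505
Iteration 3: beta = 0.5, y = 1.6505 + 0.5*(1.6505 - 2.4184) = 1.2665
  grad(y) = 1.1979, v = y - alpha*grad = 1.2255
  prox(v) = soft_thresh(1.2255, 0.0622) = 1.1633
f(x_3) = 6*1.1633^2 - 14*1.1633 + 1.82*|1.1633| = -6.0494


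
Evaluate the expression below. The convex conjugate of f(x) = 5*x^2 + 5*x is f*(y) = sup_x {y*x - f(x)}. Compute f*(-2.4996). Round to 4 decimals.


f*(y) = sup_x {y*x - a*x^2 - b*x} = sup_x {(y-b)*x - a*x^2}
FOC: (y - b) - 2a*x = 0 => x* = (y - b)/(2a)
x* = (-2.4996 - 5)/(2*5) = -0.75
f*(-2.4996) = (y-b)^2/(4a) = (-2.4996 - 5)^2/(4*5)
= 56.244/20 = 2.8122


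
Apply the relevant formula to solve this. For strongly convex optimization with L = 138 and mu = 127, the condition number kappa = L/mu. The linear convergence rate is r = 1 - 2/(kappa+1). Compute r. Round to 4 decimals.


Step 1: Compute the condition number.
kappa = L/mu = 138/127 = 1.0866
Step 2: Compute the convergence rate.
r = 1 - 2/(kappa + 1) = 1 - 2*mu/(L + mu) = (L - mu)/(L + mu) = 11/265 = 0.0415


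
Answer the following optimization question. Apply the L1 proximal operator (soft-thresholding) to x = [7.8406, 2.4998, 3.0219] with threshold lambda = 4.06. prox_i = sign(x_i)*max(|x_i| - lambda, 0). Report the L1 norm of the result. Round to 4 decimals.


Soft-thresholding with lambda = 4.06:
prox(7.8406) = sign(7.8406)*max(|7.8406| - 4.06, 0) = 3.7806
prox(2.4998) = sign(2.4998)*max(|2.4998| - 4.06, 0) = 0.0
prox(3.0219) = sign(3.0219)*max(|3.0219| - 4.06, 0) = 0.0
prox(x) = [3.7806, 0.0, 0.0]
||prox(x)||_1 = 3.7806 + 0.0 + 0.0 = 3.7806


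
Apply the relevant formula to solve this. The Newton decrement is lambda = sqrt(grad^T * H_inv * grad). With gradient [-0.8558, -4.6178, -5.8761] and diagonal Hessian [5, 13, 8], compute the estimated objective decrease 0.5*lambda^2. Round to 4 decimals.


Step 1: H is diagonal, so H^(-1) * g = [-0.1712, -0.3552, -0.7345].
Step 2: g^T H^(-1) g = sum_i g_i^2 / H_ii
  = (-0.8558)^2/5 + (-4.6178)^2/13 + (-5.8761)^2/8
  = 0.1465 + 1.6403 + 4.3161 = 6.1029
Step 3: Objective decrease = 0.5 * g^T H^(-1) g = 3.0514


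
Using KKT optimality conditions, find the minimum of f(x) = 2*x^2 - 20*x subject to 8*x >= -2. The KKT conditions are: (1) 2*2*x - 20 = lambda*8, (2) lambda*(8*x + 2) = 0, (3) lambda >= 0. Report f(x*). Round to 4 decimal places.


Step 1: Try lambda = 0 (constraint inactive).
Stationarity: 2*2*x - 20 = 0
x* = 20/(2*2) = 5.0
Check constraint: 8*5.0 = 40.0 >= -2 -- satisfied.
Step 2: Compute optimal value.
f(x*) = 2*5.0^2 - 20*5.0 = -50.0


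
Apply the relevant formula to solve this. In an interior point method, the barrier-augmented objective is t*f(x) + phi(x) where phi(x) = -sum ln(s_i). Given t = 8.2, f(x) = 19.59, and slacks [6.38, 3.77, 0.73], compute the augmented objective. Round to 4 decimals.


Step 1: Compute log-barrier.
ln values: [1.8532, 1.3271, -0.3147]
phi = -(1.8532 + 1.3271 - 0.3147) = -2.8655
Step 2: Compute augmented objective.
t*f(x) = 8.2*19.59 = 160.638
Total = 160.638 - 2.8655 = 157.7725


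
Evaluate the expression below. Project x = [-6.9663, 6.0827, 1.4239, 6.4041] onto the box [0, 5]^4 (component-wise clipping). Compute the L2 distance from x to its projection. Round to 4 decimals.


Project each component onto [0, 5].
clip(-6.9663) = 0.0, clip(6.0827) = 5.0, clip(1.4239) = 1.4239, clip(6.4041) = 5.0
Projection = [0.0, 5.0, 1.4239, 5.0]
Squared diffs: [48.5293, 1.1722, 0.0, 1.9715]
Distance = sqrt(51.673) = 7.1884


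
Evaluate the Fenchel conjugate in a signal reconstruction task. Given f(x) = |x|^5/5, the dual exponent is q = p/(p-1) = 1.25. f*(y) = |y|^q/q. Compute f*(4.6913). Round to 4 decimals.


The conjugate exponent q satisfies 1/p + 1/q = 1.
p = 5, so q = 5/(5 - 1) = 1.25
|y|^q = 4.6913^1.25 = 6.9042
f*(4.6913) = 6.9042 / 1.25 = 5.5234


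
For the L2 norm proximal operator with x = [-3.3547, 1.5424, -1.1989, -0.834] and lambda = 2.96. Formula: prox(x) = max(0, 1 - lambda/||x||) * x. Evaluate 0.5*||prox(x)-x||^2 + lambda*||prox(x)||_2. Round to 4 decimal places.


Step 1: Compute ||x||.
||x|| = 3.9706
Step 2: Compute scaling factor.
scale = max(0, 1 - 2.96/3.9706) = 0.2545
Step 3: prox(x) = [-0.8539, 0.3926, -0.3052, -0.2123]
||prox(x)|| = 1.0106
Step 4: Proximal objective.
0.5*||prox-x||^2 = 4.3808
lambda*||prox|| = 2.9914
Total = 7.3723


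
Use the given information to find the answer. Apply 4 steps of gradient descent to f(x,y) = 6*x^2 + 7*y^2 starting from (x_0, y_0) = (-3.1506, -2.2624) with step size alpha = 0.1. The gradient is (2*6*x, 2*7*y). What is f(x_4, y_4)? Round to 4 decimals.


Gradient descent on f(x,y) = 6*x^2 + 7*y^2.
Starting point: (-3.1506, -2.2624), alpha = 0.1
Step 1: grad_x = 2*6*-3.1506 = -37.8072, grad_y = 2*7*-2.2624 = -31.6736
  x_1 = -3.1506 - 0.1*-37.8072 = 0.6301
  y_1 = -2.2624 - 0.1*-31.6736 = 0.905
Step 2: grad_x = 2*6*0.6301 = 7.5614, grad_y = 2*7*0.905 = 12.6694
  x_2 = 0.6301 - 0.1*7.5614 = -0.126
  y_2 = 0.905 - 0.1*12.6694 = -0.362
Step 3: grad_x = 2*6*-0.126 = -1.5123, grad_y = 2*7*-0.362 = -5.0678
  x_3 = -0.126 - 0.1*-1.5123 = 0.0252
  y_3 = -0.362 - 0.1*-5.0678 = 0.1448
Step 4: grad_x = 2*6*0.0252 = 0.3025, grad_y = 2*7*0.1448 = 2.0271
  x_4 = 0.0252 - 0.1*0.3025 = -0.005
  y_4 = 0.1448 - 0.1*2.0271 = -0.0579
f(-0.005, -0.0579) = 6*(-0.005)^2 + 7*(-0.0579)^2 = 0.0236
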